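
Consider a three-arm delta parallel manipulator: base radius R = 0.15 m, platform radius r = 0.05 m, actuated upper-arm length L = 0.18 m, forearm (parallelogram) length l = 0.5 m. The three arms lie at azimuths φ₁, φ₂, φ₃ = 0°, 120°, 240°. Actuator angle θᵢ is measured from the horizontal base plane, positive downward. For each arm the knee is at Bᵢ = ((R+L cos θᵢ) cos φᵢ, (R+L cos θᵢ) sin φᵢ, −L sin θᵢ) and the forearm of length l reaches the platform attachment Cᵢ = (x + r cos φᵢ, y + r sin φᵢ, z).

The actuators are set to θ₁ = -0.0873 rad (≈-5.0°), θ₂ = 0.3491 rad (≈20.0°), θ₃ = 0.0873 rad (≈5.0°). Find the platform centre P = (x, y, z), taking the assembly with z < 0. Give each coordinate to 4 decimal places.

(0.0578, -0.0443, -0.4304)

centre 1 = (0.2793·cos0.0°, 0.2793·sin0.0°, 0.0157) = (0.2793, 0.0000, 0.0157)
φ2=120.0°: virtual centre (-0.1346, 0.2331, -0.0616), radius l
centre 3 = (0.2793·cos240.0°, 0.2793·sin240.0°, -0.0157) = (-0.1397, -0.2419, -0.0157)
subtract pairs → two planes through P
linear system: -0.8278x+0.4662y = -0.0020−-0.1545z; -0.8379x+-0.4838y = 0.0000−-0.0628z
Cramer: x(z) = 0.0012-0.1315z;  y(z) = -0.0022+0.0980z
into |P−centre ₁|² = l²: 1.0269z² + 0.0413z + -0.1724 = 0;  Δ = 0.7100;  z = -0.4304 or 0.3901 → z<0 root = -0.4304
x = 0.0578, y = -0.0443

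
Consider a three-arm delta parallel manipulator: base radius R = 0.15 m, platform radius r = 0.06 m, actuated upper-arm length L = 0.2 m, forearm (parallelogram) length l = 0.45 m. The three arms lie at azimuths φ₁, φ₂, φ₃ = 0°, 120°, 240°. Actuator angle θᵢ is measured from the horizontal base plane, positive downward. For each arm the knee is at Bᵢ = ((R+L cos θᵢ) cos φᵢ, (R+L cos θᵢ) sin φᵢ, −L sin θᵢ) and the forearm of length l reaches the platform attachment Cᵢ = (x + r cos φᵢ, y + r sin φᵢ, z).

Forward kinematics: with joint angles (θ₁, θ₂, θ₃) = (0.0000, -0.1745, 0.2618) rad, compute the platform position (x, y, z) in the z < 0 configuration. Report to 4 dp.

(0.0081, 0.0612, -0.3453)

φ1=0.0°: virtual centre (0.2900, 0.0000, 0.0000), radius l
S2 = (0.2870·cos120.0°, 0.2870·sin120.0°, 0.0347) = (-0.1435, 0.2485, 0.0347)
arm 3 at φ=240.0°: ρ3 = 0.2832;  S3 = (-0.1416, -0.2452, -0.0518)
subtract pairs → two planes through P
[-0.8670 0.4970 0.0694]·P = -0.0005;  [-0.8632 -0.4905 -0.1035]·P = -0.0012
Cramer: x(z) = 0.0010-0.0204z;  y(z) = 0.0007-0.1752z
sphere 1 gives Az²+Bz+C=0 with A=1.0311, B=0.0115, C=-0.1190;  B²−4AC=0.4909;  roots -0.3453, 0.3342;  negative root z = -0.3453
x = 0.0081, y = 0.0612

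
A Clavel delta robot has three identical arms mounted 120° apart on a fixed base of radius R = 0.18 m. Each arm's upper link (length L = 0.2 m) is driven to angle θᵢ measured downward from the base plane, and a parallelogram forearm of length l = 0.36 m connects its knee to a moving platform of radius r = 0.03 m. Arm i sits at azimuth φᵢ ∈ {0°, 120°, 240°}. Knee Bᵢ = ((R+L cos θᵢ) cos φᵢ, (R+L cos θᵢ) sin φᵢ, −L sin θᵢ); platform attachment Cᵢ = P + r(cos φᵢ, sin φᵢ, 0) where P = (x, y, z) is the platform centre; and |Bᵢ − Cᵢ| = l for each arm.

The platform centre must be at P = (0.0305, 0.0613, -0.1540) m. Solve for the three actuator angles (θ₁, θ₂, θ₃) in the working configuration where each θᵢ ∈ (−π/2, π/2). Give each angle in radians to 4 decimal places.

θ₁ = -0.0007, θ₂ = -0.0870, θ₃ = 0.7854

φ1=0.0° → target in arm frame (0.0305, 0.0613)
  A cos θ + B sin θ = C:  0.1195·cos θ + -0.1540·sin θ = 0.1196
  θ1 = atan2(B,A) + arccos(C/0.1949) = -0.0007
rotate P by −φ2: (0.0378, -0.0571, -0.1540)
  A cos θ + B sin θ = C:  0.1122·cos θ + -0.1540·sin θ = 0.1251
  √(A²+B²)=0.1905;  θ2 = -0.9413+0.8543 ≈ -0.0870
arm 3 (φ=240.0°): x'=-0.0683, y'=-0.0042
  e−x'=0.2183;  (l²−L²−(e−x')²−y'²−z²)/2L = 0.0455
  γ=atan2(-0.1540,0.2183)=-0.6143;  ψ=arccos(0.1702)=1.3997;  θ3=γ+ψ≈0.7854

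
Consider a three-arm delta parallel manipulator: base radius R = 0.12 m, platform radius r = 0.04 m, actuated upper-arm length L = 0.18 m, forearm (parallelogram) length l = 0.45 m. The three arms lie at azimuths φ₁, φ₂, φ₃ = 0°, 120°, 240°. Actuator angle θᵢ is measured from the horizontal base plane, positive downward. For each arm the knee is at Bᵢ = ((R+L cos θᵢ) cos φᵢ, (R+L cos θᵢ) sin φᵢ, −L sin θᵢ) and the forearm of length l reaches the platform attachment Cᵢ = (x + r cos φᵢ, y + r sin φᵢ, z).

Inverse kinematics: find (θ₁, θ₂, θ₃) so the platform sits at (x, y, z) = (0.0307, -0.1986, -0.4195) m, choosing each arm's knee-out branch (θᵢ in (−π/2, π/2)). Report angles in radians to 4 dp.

θ₁ = 0.4364, θ₂ = 1.0470, θ₃ = 0.0001

arm 1 (φ=0.0°): x'=0.0307, y'=-0.1986
  A cos θ + B sin θ = C:  0.0493·cos θ + -0.4195·sin θ = -0.1326
  θ1 = atan2(B,A) + arccos(C/0.4224) = 0.4364
rotate P by −φ2: (-0.1873, 0.0727, -0.4195)
  A cos θ + B sin θ = C:  0.2673·cos θ + -0.4195·sin θ = -0.2296
  θ2 = atan2(B,A) + arccos(C/0.4974) = 1.0470
rotate P by −φ3: (0.1566, 0.1259, -0.4195)
  A=-0.0766, B=-0.4195, C=(l²−L²−A²−y'²−z²)/(2L)=-0.0767
  √(A²+B²)=0.4264;  θ3 = -1.7515+1.7516 ≈ 0.0001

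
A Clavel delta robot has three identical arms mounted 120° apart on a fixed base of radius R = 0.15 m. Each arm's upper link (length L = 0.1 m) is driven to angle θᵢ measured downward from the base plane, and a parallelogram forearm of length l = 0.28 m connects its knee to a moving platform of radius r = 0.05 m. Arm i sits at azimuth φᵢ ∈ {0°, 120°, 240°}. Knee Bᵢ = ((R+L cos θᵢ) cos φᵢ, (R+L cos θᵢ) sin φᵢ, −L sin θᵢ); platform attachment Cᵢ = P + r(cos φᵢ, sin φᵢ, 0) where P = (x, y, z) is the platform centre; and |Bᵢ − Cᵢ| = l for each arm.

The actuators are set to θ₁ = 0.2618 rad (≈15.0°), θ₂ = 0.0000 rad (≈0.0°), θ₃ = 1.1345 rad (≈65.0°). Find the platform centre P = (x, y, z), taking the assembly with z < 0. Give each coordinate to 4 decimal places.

(0.0334, 0.0940, -0.2331)

centre 1 = (0.1966·cos0.0°, 0.1966·sin0.0°, -0.0259) = (0.1966, 0.0000, -0.0259)
centre 2 = (0.2000·cos120.0°, 0.2000·sin120.0°, 0.0000) = (-0.1000, 0.1732, 0.0000)
φ3=240.0°: virtual centre (-0.0711, -0.1232, -0.0906), radius l
|centre ₂|²−|centre ₁|² = 0.0007;  |centre ₃|²−|centre ₁|² = -0.0109
linear system: -0.5932x+0.3464y = 0.0007−0.0518z; -0.5354x+-0.2464y = -0.0109−-0.1295z
Cramer: x(z) = 0.0108-0.0968z;  y(z) = 0.0205-0.3152z
sphere 1 gives Az²+Bz+C=0 with A=1.1087, B=0.0748, C=-0.0428;  B²−4AC=0.1954;  roots -0.2331, 0.1656;  negative root z = -0.2331
x = 0.0334, y = 0.0940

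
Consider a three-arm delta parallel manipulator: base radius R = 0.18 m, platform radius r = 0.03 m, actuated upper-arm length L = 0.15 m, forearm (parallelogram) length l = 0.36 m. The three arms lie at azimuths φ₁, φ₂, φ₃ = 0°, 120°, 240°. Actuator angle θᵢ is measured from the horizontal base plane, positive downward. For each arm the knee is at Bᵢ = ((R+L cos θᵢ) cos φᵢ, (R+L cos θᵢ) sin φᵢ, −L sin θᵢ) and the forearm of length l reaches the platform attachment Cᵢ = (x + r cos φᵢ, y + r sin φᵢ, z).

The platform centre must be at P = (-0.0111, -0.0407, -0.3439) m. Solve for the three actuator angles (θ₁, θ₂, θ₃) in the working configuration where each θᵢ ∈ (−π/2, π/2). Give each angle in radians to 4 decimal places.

arm 1 (φ=0.0°): x'=-0.0111, y'=-0.0407
  A cos θ + B sin θ = C:  0.1611·cos θ + -0.3439·sin θ = -0.1293
  θ1 = atan2(B,A) + arccos(C/0.3798) = 0.7854
arm 2 (φ=120.0°): x'=-0.0297, y'=0.0300
  A=0.1797, B=-0.3439, C=(l²−L²−A²−y'²−z²)/(2L)=-0.1479
  θ2 = atan2(B,A) + arccos(C/0.3880) = 0.8724
rotate P by −φ3: (0.0408, 0.0107, -0.3439)
  A=0.1092, B=-0.3439, C=(l²−L²−A²−y'²−z²)/(2L)=-0.0774
  θ3 = atan2(B,A) + arccos(C/0.3608) = 0.5235

θ₁ = 0.7854, θ₂ = 0.8724, θ₃ = 0.5235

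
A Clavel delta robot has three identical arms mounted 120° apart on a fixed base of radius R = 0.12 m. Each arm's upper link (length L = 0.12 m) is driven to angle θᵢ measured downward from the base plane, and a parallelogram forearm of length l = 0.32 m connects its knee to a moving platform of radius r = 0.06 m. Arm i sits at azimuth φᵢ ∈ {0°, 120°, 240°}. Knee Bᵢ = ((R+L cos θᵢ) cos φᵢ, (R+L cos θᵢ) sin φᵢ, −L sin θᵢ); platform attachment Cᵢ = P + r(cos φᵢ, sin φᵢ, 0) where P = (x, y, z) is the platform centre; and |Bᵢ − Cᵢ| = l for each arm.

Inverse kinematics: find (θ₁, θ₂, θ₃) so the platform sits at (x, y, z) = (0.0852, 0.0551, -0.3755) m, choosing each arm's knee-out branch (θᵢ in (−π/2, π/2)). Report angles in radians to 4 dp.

θ₁ = 0.6112, θ₂ = 0.9602, θ₃ = 1.3094

φ1=0.0° → target in arm frame (0.0852, 0.0551)
  A=-0.0252, B=-0.3755, C=(l²−L²−A²−y'²−z²)/(2L)=-0.2361
  θ1 = atan2(B,A) + arccos(C/0.3763) = 0.6112
rotate P by −φ2: (0.0051, -0.1013, -0.3755)
  A=0.0549, B=-0.3755, C=(l²−L²−A²−y'²−z²)/(2L)=-0.2762
  γ=atan2(-0.3755,0.0549)=-1.4257;  ψ=arccos(-0.7277)=2.3858;  θ2=γ+ψ≈0.9602
rotate P by −φ3: (-0.0903, 0.0462, -0.3755)
  A cos θ + B sin θ = C:  0.1503·cos θ + -0.3755·sin θ = -0.3239
  θ3 = atan2(B,A) + arccos(C/0.4045) = 1.3094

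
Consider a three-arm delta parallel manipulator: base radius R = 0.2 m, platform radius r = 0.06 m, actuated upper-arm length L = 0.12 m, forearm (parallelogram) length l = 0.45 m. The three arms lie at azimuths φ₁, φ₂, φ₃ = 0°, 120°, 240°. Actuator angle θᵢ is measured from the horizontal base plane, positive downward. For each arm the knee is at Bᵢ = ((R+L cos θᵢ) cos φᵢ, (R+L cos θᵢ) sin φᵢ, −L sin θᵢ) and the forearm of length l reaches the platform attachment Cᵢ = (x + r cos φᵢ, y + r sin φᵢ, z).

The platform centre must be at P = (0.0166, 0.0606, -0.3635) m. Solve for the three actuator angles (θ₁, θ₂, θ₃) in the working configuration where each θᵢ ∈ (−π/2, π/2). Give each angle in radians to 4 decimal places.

θ₁ = -0.0868, θ₂ = -0.2618, θ₃ = 0.3495

arm 1 (φ=0.0°): x'=0.0166, y'=0.0606
  e−x'=0.1234;  (l²−L²−(e−x')²−y'²−z²)/2L = 0.1544
  γ=atan2(-0.3635,0.1234)=-1.2435;  ψ=arccos(0.4023)=1.1567;  θ1=γ+ψ≈-0.0868
arm 2 (φ=120.0°): x'=0.0442, y'=-0.0447
  e−x'=0.0958;  (l²−L²−(e−x')²−y'²−z²)/2L = 0.1866
  γ=atan2(-0.3635,0.0958)=-1.3131;  ψ=arccos(0.4965)=1.0513;  θ2=γ+ψ≈-0.2618
φ3=240.0° → target in arm frame (-0.0608, -0.0159)
  A cos θ + B sin θ = C:  0.2008·cos θ + -0.3635·sin θ = 0.0642
  √(A²+B²)=0.4153;  θ3 = -1.0661+1.4156 ≈ 0.3495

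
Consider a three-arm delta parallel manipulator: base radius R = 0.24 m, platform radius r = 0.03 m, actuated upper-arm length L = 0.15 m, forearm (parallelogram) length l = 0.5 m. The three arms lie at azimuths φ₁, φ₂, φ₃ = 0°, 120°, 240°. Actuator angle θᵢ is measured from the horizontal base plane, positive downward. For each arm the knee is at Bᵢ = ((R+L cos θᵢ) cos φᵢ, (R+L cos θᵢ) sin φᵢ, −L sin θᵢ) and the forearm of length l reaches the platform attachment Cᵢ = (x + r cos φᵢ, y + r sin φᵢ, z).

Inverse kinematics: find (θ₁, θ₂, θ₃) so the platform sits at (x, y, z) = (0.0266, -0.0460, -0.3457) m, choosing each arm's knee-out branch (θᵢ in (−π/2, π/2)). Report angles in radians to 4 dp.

θ₁ = -0.1750, θ₂ = 0.3487, θ₃ = -0.1746

arm 1 (φ=0.0°): x'=0.0266, y'=-0.0460
  A cos θ + B sin θ = C:  0.1834·cos θ + -0.3457·sin θ = 0.2408
  γ=atan2(-0.3457,0.1834)=-1.0830;  ψ=arccos(0.6153)=0.9080;  θ1=γ+ψ≈-0.1750
φ2=120.0° → target in arm frame (-0.0531, 0.0000)
  A=0.2631, B=-0.3457, C=(l²−L²−A²−y'²−z²)/(2L)=0.1292
  θ2 = atan2(B,A) + arccos(C/0.4345) = 0.3487
rotate P by −φ3: (0.0265, 0.0460, -0.3457)
  A=0.1835, B=-0.3457, C=(l²−L²−A²−y'²−z²)/(2L)=0.2407
  √(A²+B²)=0.3914;  θ3 = -1.0829+0.9083 ≈ -0.1746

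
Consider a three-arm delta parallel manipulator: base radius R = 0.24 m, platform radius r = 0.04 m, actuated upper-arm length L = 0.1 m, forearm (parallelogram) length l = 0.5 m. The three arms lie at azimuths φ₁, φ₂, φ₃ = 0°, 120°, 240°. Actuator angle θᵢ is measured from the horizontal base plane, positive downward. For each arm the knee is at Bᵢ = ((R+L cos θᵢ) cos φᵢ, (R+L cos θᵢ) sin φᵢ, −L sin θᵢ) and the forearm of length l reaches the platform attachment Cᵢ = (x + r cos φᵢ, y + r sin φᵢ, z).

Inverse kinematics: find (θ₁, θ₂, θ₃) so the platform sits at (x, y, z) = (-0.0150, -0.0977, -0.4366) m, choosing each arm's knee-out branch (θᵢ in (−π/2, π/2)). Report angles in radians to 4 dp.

arm 1 (φ=0.0°): x'=-0.0150, y'=-0.0977
  A=0.2150, B=-0.4366, C=(l²−L²−A²−y'²−z²)/(2L)=-0.0319
  γ=atan2(-0.4366,0.2150)=-1.1132;  ψ=arccos(-0.0656)=1.6365;  θ1=γ+ψ≈0.5233
φ2=120.0° → target in arm frame (-0.0771, 0.0618)
  A cos θ + B sin θ = C:  0.2771·cos θ + -0.4366·sin θ = -0.1562
  θ2 = atan2(B,A) + arccos(C/0.5171) = 0.8723
rotate P by −φ3: (0.0921, 0.0359, -0.4366)
  A cos θ + B sin θ = C:  0.1079·cos θ + -0.4366·sin θ = 0.1823
  θ3 = atan2(B,A) + arccos(C/0.4497) = -0.1750

θ₁ = 0.5233, θ₂ = 0.8723, θ₃ = -0.1750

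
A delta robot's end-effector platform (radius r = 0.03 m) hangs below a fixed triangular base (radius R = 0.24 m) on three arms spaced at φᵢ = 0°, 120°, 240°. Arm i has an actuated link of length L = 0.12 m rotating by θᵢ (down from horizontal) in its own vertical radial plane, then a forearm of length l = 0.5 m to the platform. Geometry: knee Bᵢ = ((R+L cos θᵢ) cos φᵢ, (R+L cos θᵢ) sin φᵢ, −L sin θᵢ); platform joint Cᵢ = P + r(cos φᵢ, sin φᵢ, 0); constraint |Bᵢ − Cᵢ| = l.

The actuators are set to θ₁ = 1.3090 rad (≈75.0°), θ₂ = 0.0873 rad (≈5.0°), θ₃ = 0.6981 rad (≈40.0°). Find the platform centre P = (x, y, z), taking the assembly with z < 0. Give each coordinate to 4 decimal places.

(-0.1199, 0.0632, -0.4561)

φ1=0.0°: virtual centre (0.2411, 0.0000, -0.1159), radius l
O2 = (0.3295·cos120.0°, 0.3295·sin120.0°, -0.0105) = (-0.1648, 0.2854, -0.0105)
φ3=240.0°: virtual centre (-0.1510, -0.2615, -0.0771), radius l
|O₂|²−|O₁|² = 0.0372;  |O₃|²−|O₁|² = 0.0256
plane₁₂: -0.8117x+0.5708y+0.2109z = 0.0372
Cramer: x(z) = -0.0390+0.1773z;  y(z) = 0.0096-0.1174z
into |P−O₁|² = l²: 1.0452z² + 0.1303z + -0.1580 = 0;  Δ = 0.6777;  z = -0.4561 or 0.3315 → z<0 root = -0.4561
x = -0.1199, y = 0.0632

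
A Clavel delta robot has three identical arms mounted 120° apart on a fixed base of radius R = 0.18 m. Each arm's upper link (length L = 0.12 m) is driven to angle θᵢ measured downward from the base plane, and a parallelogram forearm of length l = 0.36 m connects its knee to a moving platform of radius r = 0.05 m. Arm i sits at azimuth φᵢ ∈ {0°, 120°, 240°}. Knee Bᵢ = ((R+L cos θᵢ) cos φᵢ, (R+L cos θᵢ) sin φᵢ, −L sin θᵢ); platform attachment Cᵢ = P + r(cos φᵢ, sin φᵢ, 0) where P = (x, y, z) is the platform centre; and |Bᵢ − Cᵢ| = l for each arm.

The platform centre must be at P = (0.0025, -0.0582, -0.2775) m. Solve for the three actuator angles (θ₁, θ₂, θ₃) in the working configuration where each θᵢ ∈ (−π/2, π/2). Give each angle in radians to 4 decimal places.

θ₁ = 0.1748, θ₂ = 0.5234, θ₃ = -0.1746

φ1=0.0° → target in arm frame (0.0025, -0.0582)
  A=0.1275, B=-0.2775, C=(l²−L²−A²−y'²−z²)/(2L)=0.0773
  γ=atan2(-0.2775,0.1275)=-1.1401;  ψ=arccos(0.2531)=1.3149;  θ1=γ+ψ≈0.1748
arm 2 (φ=120.0°): x'=-0.0517, y'=0.0269
  e−x'=0.1817;  (l²−L²−(e−x')²−y'²−z²)/2L = 0.0186
  θ2 = atan2(B,A) + arccos(C/0.3317) = 0.5234
arm 3 (φ=240.0°): x'=0.0492, y'=0.0313
  A cos θ + B sin θ = C:  0.0808·cos θ + -0.2775·sin θ = 0.1278
  θ3 = atan2(B,A) + arccos(C/0.2890) = -0.1746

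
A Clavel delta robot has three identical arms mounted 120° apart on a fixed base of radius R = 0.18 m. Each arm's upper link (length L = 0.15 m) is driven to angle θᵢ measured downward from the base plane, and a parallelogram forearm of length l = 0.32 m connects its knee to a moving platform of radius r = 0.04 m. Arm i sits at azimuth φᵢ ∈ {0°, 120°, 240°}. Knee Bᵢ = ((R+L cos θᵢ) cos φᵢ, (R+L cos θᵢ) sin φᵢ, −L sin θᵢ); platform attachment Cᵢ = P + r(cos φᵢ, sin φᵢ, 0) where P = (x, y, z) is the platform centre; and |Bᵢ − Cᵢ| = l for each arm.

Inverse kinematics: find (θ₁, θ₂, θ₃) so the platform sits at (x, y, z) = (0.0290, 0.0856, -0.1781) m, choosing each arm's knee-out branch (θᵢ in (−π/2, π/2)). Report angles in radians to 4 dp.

arm 1 (φ=0.0°): x'=0.0290, y'=0.0856
  A=0.1110, B=-0.1781, C=(l²−L²−A²−y'²−z²)/(2L)=0.0951
  γ=atan2(-0.1781,0.1110)=-1.0135;  ψ=arccos(0.4532)=1.1005;  θ1=γ+ψ≈0.0870
rotate P by −φ2: (0.0596, -0.0679, -0.1781)
  A cos θ + B sin θ = C:  0.0804·cos θ + -0.1781·sin θ = 0.1237
  γ=atan2(-0.1781,0.0804)=-1.1469;  ψ=arccos(0.6331)=0.8853;  θ2=γ+ψ≈-0.2616
φ3=240.0° → target in arm frame (-0.0886, -0.0177)
  e−x'=0.2286;  (l²−L²−(e−x')²−y'²−z²)/2L = -0.0147
  γ=atan2(-0.1781,0.2286)=-0.6618;  ψ=arccos(-0.0507)=1.6215;  θ3=γ+ψ≈0.9597

θ₁ = 0.0870, θ₂ = -0.2616, θ₃ = 0.9597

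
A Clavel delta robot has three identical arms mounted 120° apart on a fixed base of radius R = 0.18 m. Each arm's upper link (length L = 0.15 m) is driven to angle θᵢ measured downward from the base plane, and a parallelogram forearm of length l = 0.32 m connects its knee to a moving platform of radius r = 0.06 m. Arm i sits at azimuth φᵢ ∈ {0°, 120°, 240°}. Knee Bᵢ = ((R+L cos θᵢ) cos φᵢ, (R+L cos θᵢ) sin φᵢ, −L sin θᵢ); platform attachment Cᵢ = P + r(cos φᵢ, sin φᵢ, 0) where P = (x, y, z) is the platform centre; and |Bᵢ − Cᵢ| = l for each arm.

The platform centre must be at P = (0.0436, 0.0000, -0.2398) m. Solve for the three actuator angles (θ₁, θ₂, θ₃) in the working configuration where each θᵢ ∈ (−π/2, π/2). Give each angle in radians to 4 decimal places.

φ1=0.0° → target in arm frame (0.0436, 0.0000)
  A cos θ + B sin θ = C:  0.0764·cos θ + -0.2398·sin θ = 0.0552
  √(A²+B²)=0.2517;  θ1 = -1.2624+1.3497 ≈ 0.0873
rotate P by −φ2: (-0.0218, -0.0378, -0.2398)
  e−x'=0.1418;  (l²−L²−(e−x')²−y'²−z²)/2L = 0.0029
  γ=atan2(-0.2398,0.1418)=-1.0368;  ψ=arccos(0.0103)=1.5605;  θ2=γ+ψ≈0.5237
arm 3 (φ=240.0°): x'=-0.0218, y'=0.0378
  A=0.1418, B=-0.2398, C=(l²−L²−A²−y'²−z²)/(2L)=0.0029
  γ=atan2(-0.2398,0.1418)=-1.0368;  ψ=arccos(0.0103)=1.5605;  θ3=γ+ψ≈0.5237

θ₁ = 0.0873, θ₂ = 0.5237, θ₃ = 0.5237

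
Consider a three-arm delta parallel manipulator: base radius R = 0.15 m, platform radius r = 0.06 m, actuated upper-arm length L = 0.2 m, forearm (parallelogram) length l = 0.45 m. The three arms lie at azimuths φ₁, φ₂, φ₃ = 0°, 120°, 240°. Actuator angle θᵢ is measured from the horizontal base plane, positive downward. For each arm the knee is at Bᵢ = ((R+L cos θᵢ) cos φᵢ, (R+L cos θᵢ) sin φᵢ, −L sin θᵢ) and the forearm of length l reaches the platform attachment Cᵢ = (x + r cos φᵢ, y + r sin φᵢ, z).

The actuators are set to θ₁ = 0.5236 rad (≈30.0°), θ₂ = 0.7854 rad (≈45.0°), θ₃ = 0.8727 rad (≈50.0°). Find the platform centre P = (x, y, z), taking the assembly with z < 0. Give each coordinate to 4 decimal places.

φ1=0.0°: virtual centre (0.2632, 0.0000, -0.1000), radius l
φ2=120.0°: virtual centre (-0.1157, 0.2004, -0.1414), radius l
φ3=240.0°: virtual centre (-0.1093, -0.1893, -0.1532), radius l
eliminate P² terms by subtracting sphere 1 from 2 and 3
plane₁₂: -0.7578x+0.4008y+-0.0828z = -0.0057
Cramer: x(z) = 0.0092-0.1264z;  y(z) = 0.0031-0.0323z
sphere 1 gives Az²+Bz+C=0 with A=1.0170, B=0.2640, C=-0.1280;  B²−4AC=0.5903;  roots -0.5075, 0.2479;  negative root z = -0.5075
x = 0.0734, y = 0.0195

(0.0734, 0.0195, -0.5075)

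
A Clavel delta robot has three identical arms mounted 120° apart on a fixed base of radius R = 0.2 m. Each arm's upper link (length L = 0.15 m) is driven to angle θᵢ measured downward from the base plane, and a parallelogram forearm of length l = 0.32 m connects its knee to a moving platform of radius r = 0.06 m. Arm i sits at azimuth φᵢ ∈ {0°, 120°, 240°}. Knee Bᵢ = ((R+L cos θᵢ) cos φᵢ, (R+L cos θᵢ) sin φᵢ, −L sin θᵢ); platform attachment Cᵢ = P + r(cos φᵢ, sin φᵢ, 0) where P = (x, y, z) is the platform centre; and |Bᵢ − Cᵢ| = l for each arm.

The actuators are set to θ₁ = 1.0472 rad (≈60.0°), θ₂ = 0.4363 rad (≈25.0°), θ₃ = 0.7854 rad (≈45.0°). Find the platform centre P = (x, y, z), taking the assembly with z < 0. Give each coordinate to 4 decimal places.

φ1=0.0°: virtual centre (0.2150, 0.0000, -0.1299), radius l
φ2=120.0°: virtual centre (-0.1380, 0.2390, -0.0634), radius l
φ3=240.0°: virtual centre (-0.1230, -0.2131, -0.1061), radius l
|O₂|²−|O₁|² = 0.0171;  |O₃|²−|O₁|² = 0.0087
plane₁₂: -0.7059x+0.4780y+0.1330z = 0.0171
det = 0.6240;  x = -0.0183+0.1274z,  y = 0.0086+-0.0902z
into |P−O₁|² = l²: 1.0244z² + 0.1988z + -0.0310 = 0;  Δ = 0.1666;  z = -0.2963 or 0.1022 → z<0 root = -0.2963
x = -0.0561, y = 0.0354

(-0.0561, 0.0354, -0.2963)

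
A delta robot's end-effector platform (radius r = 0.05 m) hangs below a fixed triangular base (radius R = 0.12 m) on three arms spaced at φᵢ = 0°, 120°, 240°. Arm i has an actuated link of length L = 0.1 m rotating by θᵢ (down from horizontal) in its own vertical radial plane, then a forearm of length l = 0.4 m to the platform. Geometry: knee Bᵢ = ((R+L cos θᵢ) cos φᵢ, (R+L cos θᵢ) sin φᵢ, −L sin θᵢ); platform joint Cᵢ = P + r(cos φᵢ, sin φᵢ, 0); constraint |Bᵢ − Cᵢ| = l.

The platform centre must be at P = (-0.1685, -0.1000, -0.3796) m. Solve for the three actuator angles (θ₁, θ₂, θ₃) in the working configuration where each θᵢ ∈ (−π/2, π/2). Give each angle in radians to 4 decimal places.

θ₁ = 1.3089, θ₂ = 0.6982, θ₃ = -0.0874

arm 1 (φ=0.0°): x'=-0.1685, y'=-0.1000
  e−x'=0.2385;  (l²−L²−(e−x')²−y'²−z²)/2L = -0.3049
  √(A²+B²)=0.4483;  θ1 = -1.0098+2.3187 ≈ 1.3089
rotate P by −φ2: (-0.0024, 0.1959, -0.3796)
  A=0.0724, B=-0.3796, C=(l²−L²−A²−y'²−z²)/(2L)=-0.1886
  θ2 = atan2(B,A) + arccos(C/0.3864) = 0.6982
rotate P by −φ3: (0.1709, -0.0959, -0.3796)
  A cos θ + B sin θ = C:  -0.1009·cos θ + -0.3796·sin θ = -0.0673
  γ=atan2(-0.3796,-0.1009)=-1.8305;  ψ=arccos(-0.1715)=1.7431;  θ3=γ+ψ≈-0.0874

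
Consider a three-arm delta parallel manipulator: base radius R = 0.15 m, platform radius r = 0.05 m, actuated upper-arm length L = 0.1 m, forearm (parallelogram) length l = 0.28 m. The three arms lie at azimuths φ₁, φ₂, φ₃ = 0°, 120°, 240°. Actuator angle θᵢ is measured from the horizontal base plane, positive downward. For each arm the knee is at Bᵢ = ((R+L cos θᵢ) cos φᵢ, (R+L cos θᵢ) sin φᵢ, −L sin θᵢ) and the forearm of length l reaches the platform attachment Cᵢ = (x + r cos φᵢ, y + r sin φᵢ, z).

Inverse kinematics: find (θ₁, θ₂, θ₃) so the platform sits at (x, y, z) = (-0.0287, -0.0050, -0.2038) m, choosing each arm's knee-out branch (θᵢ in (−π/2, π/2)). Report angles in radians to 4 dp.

φ1=0.0° → target in arm frame (-0.0287, -0.0050)
  A=0.1287, B=-0.2038, C=(l²−L²−A²−y'²−z²)/(2L)=0.0514
  θ1 = atan2(B,A) + arccos(C/0.2410) = 0.3484
φ2=120.0° → target in arm frame (0.0100, 0.0274)
  A cos θ + B sin θ = C:  0.0900·cos θ + -0.2038·sin θ = 0.0901
  θ2 = atan2(B,A) + arccos(C/0.2228) = -0.0006
arm 3 (φ=240.0°): x'=0.0187, y'=-0.0224
  A cos θ + B sin θ = C:  0.0813·cos θ + -0.2038·sin θ = 0.0988
  γ=atan2(-0.2038,0.0813)=-1.1911;  ψ=arccos(0.4501)=1.1039;  θ3=γ+ψ≈-0.0872

θ₁ = 0.3484, θ₂ = -0.0006, θ₃ = -0.0872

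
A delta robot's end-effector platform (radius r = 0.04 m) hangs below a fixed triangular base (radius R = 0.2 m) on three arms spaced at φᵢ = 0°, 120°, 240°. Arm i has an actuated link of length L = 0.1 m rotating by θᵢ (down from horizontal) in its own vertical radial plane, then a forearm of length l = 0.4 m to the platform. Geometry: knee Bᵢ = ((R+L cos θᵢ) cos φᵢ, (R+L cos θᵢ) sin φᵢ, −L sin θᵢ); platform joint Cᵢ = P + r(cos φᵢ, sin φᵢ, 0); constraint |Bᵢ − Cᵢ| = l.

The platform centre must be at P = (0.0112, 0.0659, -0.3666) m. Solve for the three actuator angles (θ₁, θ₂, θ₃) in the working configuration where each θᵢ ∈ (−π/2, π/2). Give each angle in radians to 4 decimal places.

θ₁ = 0.5235, θ₂ = 0.2616, θ₃ = 0.9600

φ1=0.0° → target in arm frame (0.0112, 0.0659)
  A cos θ + B sin θ = C:  0.1488·cos θ + -0.3666·sin θ = -0.0544
  √(A²+B²)=0.3956;  θ1 = -1.1852+1.7087 ≈ 0.5235
φ2=120.0° → target in arm frame (0.0515, -0.0426)
  e−x'=0.1085;  (l²−L²−(e−x')²−y'²−z²)/2L = 0.0100
  √(A²+B²)=0.3823;  θ2 = -1.2830+1.5445 ≈ 0.2616
φ3=240.0° → target in arm frame (-0.0627, -0.0233)
  A cos θ + B sin θ = C:  0.2227·cos θ + -0.3666·sin θ = -0.1726
  θ3 = atan2(B,A) + arccos(C/0.4289) = 0.9600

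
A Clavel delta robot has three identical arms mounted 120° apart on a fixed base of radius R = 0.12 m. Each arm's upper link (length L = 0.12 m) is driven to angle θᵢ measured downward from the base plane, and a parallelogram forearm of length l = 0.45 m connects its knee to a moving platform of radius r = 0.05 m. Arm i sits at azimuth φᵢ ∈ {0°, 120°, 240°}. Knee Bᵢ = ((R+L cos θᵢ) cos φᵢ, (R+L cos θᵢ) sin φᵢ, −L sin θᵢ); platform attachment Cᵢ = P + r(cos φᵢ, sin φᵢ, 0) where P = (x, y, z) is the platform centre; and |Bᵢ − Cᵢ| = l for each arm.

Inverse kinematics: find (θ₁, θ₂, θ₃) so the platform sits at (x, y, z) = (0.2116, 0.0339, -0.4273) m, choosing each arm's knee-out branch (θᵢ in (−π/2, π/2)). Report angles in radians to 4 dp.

θ₁ = -0.1743, θ₂ = 0.8731, θ₃ = 1.0476

φ1=0.0° → target in arm frame (0.2116, 0.0339)
  A cos θ + B sin θ = C:  -0.1416·cos θ + -0.4273·sin θ = -0.0654
  γ=atan2(-0.4273,-0.1416)=-1.8908;  ψ=arccos(-0.1452)=1.7165;  θ1=γ+ψ≈-0.1743
φ2=120.0° → target in arm frame (-0.0764, -0.2002)
  A cos θ + B sin θ = C:  0.1464·cos θ + -0.4273·sin θ = -0.2334
  θ2 = atan2(B,A) + arccos(C/0.4517) = 0.8731
rotate P by −φ3: (-0.1352, 0.1663, -0.4273)
  A cos θ + B sin θ = C:  0.2052·cos θ + -0.4273·sin θ = -0.2676
  γ=atan2(-0.4273,0.2052)=-1.1232;  ψ=arccos(-0.5646)=2.1708;  θ3=γ+ψ≈1.0476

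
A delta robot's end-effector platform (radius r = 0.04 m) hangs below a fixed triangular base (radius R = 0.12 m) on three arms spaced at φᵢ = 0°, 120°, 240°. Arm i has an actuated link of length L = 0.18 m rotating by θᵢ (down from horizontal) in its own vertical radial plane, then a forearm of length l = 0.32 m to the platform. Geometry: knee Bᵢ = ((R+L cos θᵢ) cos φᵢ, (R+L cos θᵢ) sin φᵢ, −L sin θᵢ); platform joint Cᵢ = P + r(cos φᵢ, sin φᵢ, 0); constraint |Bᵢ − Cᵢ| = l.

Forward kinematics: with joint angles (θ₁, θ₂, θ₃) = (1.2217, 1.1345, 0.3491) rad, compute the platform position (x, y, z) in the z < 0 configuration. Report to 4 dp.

φ1=0.0°: virtual centre (0.1416, 0.0000, -0.1691), radius l
arm 2 at φ=120.0°: (R−r)+L cos θ2 = 0.1561;  O2 = (-0.0780, 0.1352, -0.1631)
φ3=240.0°: virtual centre (-0.1246, -0.2158, -0.0616), radius l
subtract pairs → two planes through P
linear system: -0.4392x+0.2703y = 0.0023−0.0120z; -0.5323x+-0.4315y = 0.0172−0.2151z
det = 0.3334;  x = -0.0170+0.1900z,  y = -0.0190+0.2642z
into |P−O₁|² = l²: 1.1059z² + 0.2680z + -0.0483 = 0;  Δ = 0.2855;  z = -0.3628 or 0.1204 → z<0 root = -0.3628
x = -0.0859, y = -0.1148

(-0.0859, -0.1148, -0.3628)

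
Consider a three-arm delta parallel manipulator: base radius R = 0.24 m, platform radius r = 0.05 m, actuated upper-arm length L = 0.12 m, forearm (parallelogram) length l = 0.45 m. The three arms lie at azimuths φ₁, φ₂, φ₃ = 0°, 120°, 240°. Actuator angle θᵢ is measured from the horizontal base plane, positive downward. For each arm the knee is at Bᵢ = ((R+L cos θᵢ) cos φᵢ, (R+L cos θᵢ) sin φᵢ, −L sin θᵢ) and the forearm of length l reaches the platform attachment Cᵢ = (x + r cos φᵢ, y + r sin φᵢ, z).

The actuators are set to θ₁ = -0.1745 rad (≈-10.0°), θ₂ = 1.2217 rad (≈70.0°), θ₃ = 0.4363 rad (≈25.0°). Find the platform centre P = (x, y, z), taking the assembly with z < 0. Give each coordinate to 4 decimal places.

φ1=0.0°: virtual centre (0.3082, 0.0000, 0.0208), radius l
φ2=120.0°: virtual centre (-0.1155, 0.2001, -0.1128), radius l
S3 = (0.2988·cos240.0°, 0.2988·sin240.0°, -0.0507) = (-0.1494, -0.2587, -0.0507)
|S₂|²−|S₁|² = -0.0293;  |S₃|²−|S₁|² = -0.0036
[-0.8474 0.4002 -0.2672]·P = -0.0293;  [-0.9151 -0.5175 -0.1431]·P = -0.0036
det = 0.8047;  x = 0.0206+-0.2430z,  y = -0.0296+0.1532z
sphere 1 gives Az²+Bz+C=0 with A=1.0825, B=0.0890, C=-0.1185;  B²−4AC=0.5211;  roots -0.3745, 0.2923;  negative root z = -0.3745
x = 0.1116, y = -0.0869

(0.1116, -0.0869, -0.3745)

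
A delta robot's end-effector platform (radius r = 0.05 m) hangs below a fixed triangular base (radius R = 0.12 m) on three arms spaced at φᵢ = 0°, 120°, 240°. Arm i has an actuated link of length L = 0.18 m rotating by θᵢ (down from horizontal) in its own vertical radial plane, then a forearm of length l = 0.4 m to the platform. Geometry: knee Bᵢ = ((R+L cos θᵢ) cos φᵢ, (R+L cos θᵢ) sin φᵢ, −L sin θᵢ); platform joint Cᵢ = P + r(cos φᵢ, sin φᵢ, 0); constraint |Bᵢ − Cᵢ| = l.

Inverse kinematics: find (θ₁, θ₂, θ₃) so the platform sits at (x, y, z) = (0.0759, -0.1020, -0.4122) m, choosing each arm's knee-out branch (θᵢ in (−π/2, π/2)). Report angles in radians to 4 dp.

θ₁ = 0.3491, θ₂ = 0.9601, θ₃ = 0.4364

φ1=0.0° → target in arm frame (0.0759, -0.1020)
  A cos θ + B sin θ = C:  -0.0059·cos θ + -0.4122·sin θ = -0.1465
  θ1 = atan2(B,A) + arccos(C/0.4122) = 0.3491
rotate P by −φ2: (-0.1263, -0.0147, -0.4122)
  A cos θ + B sin θ = C:  0.1963·cos θ + -0.4122·sin θ = -0.2251
  γ=atan2(-0.4122,0.1963)=-1.1264;  ψ=arccos(-0.4932)=2.0865;  θ2=γ+ψ≈0.9601
φ3=240.0° → target in arm frame (0.0504, 0.1167)
  e−x'=0.0196;  (l²−L²−(e−x')²−y'²−z²)/2L = -0.1564
  θ3 = atan2(B,A) + arccos(C/0.4127) = 0.4364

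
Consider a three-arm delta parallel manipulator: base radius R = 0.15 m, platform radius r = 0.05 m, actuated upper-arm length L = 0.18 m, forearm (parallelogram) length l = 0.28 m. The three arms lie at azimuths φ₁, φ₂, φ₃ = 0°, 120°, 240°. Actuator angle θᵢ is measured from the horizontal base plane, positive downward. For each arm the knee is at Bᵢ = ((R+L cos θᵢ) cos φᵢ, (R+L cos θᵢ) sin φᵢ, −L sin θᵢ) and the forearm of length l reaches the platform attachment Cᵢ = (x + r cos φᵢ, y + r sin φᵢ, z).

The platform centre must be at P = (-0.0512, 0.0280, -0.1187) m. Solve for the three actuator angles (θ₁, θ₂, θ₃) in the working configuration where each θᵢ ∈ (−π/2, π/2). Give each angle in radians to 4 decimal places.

θ₁ = 0.7855, θ₂ = -0.2611, θ₃ = 0.3487

arm 1 (φ=0.0°): x'=-0.0512, y'=0.0280
  A cos θ + B sin θ = C:  0.1512·cos θ + -0.1187·sin θ = 0.0230
  √(A²+B²)=0.1922;  θ1 = -0.6656+1.4511 ≈ 0.7855
rotate P by −φ2: (0.0498, 0.0303, -0.1187)
  A=0.0502, B=-0.1187, C=(l²−L²−A²−y'²−z²)/(2L)=0.0791
  θ2 = atan2(B,A) + arccos(C/0.1289) = -0.2611
arm 3 (φ=240.0°): x'=0.0014, y'=-0.0583
  A cos θ + B sin θ = C:  0.0986·cos θ + -0.1187·sin θ = 0.0522
  √(A²+B²)=0.1543;  θ3 = -0.8774+1.2261 ≈ 0.3487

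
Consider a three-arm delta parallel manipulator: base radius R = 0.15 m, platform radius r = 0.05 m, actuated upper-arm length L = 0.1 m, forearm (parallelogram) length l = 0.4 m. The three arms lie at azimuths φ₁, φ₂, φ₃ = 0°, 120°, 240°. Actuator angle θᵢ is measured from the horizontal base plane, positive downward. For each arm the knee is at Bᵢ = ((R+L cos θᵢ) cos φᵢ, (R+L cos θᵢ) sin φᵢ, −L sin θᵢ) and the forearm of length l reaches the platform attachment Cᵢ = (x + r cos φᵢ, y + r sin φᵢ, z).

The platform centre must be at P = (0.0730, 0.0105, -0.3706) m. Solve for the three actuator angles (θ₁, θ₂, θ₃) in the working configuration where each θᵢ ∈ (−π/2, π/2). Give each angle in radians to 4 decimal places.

rotate P by −φ1: (0.0730, 0.0105, -0.3706)
  e−x'=0.0270;  (l²−L²−(e−x')²−y'²−z²)/2L = 0.0591
  γ=atan2(-0.3706,0.0270)=-1.4981;  ψ=arccos(0.1590)=1.4111;  θ1=γ+ψ≈-0.0870
rotate P by −φ2: (-0.0274, -0.0685, -0.3706)
  e−x'=0.1274;  (l²−L²−(e−x')²−y'²−z²)/2L = -0.0413
  θ2 = atan2(B,A) + arccos(C/0.3919) = 0.4368
arm 3 (φ=240.0°): x'=-0.0456, y'=0.0580
  A=0.1456, B=-0.3706, C=(l²−L²−A²−y'²−z²)/(2L)=-0.0595
  θ3 = atan2(B,A) + arccos(C/0.3982) = 0.5244

θ₁ = -0.0870, θ₂ = 0.4368, θ₃ = 0.5244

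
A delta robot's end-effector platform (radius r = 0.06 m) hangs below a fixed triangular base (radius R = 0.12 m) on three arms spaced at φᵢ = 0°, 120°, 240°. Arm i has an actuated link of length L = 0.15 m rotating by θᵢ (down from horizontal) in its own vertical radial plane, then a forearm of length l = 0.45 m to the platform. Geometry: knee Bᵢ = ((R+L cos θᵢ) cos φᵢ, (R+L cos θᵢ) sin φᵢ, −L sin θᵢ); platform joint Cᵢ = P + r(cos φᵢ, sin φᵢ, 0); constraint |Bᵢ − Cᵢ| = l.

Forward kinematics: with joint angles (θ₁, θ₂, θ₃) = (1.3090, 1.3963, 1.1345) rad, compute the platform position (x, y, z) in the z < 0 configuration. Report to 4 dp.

(-0.0088, -0.0490, -0.5791)

φ1=0.0°: virtual centre (0.0988, 0.0000, -0.1449), radius l
S2 = (0.0860·cos120.0°, 0.0860·sin120.0°, -0.1477) = (-0.0430, 0.0745, -0.1477)
arm 3 at φ=240.0°: ρ3 = 0.1234;  S3 = (-0.0617, -0.1069, -0.1359)
|S₂|²−|S₁|² = -0.0015;  |S₃|²−|S₁|² = 0.0029
plane₁₂: -0.2837x+0.1490y+-0.0057z = -0.0015
det = 0.1085;  x = -0.0010+0.0134z,  y = -0.0122+0.0635z
sphere 1 gives Az²+Bz+C=0 with A=1.0042, B=0.2855, C=-0.1714;  B²−4AC=0.7700;  roots -0.5791, 0.2947;  negative root z = -0.5791
x = -0.0088, y = -0.0490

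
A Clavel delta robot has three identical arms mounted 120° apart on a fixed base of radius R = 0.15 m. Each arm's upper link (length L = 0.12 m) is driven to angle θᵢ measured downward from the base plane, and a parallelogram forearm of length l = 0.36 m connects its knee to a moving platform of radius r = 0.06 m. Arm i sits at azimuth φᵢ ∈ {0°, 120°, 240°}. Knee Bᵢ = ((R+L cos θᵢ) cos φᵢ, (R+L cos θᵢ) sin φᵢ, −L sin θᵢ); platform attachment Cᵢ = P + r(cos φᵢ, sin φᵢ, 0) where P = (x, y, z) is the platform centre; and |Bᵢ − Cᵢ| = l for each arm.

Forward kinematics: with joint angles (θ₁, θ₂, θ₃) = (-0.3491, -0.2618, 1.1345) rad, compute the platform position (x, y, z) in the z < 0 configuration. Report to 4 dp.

(0.0979, 0.1544, -0.2668)

arm 1 at φ=0.0°: ρ1 = 0.2028;  centre 1 = (0.2028, 0.0000, 0.0410)
centre 2 = (0.2059·cos120.0°, 0.2059·sin120.0°, 0.0311) = (-0.1030, 0.1783, 0.0311)
centre 3 = (0.1407·cos240.0°, 0.1407·sin240.0°, -0.1088) = (-0.0704, -0.1219, -0.1088)
subtract pairs → two planes through P
[-0.6114 0.3566 -0.0200]·P = 0.0006;  [-0.5462 -0.2437 -0.2996]·P = -0.0112
Cramer: x(z) = 0.0112-0.3249z;  y(z) = 0.0208-0.5011z
sphere 1 gives Az²+Bz+C=0 with A=1.3566, B=0.0216, C=-0.0908;  B²−4AC=0.4931;  roots -0.2668, 0.2508;  negative root z = -0.2668
x = 0.0979, y = 0.1544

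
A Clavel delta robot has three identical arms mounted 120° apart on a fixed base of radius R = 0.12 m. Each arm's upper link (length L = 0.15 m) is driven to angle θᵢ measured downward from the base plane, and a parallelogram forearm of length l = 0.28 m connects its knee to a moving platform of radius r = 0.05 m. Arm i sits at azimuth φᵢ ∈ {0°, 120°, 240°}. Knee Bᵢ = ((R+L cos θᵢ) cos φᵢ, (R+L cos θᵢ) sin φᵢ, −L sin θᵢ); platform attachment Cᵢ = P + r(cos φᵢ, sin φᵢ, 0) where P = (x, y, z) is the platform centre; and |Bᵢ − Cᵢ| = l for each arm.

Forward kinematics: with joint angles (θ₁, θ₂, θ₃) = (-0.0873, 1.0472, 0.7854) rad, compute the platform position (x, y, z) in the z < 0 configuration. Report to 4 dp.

φ1=0.0°: virtual centre (0.2194, 0.0000, 0.0131), radius l
φ2=120.0°: virtual centre (-0.0725, 0.1256, -0.1299), radius l
S3 = (0.1761·cos240.0°, 0.1761·sin240.0°, -0.1061) = (-0.0880, -0.1525, -0.1061)
eliminate P² terms by subtracting sphere 1 from 2 and 3
linear system: -0.5839x+0.2511y = -0.0104−-0.2860z; -0.6149x+-0.3050y = -0.0061−-0.2383z
Cramer: x(z) = 0.0141-0.4423z;  y(z) = -0.0086+0.1104z
quadratic in z: (1.2078)z²+(0.1535)z+(-0.0360)=0, √Δ=0.4445 → z ∈ {-0.2476, 0.1204}; z = -0.2476 (taking z<0)
x = 0.1236, y = -0.0360

(0.1236, -0.0360, -0.2476)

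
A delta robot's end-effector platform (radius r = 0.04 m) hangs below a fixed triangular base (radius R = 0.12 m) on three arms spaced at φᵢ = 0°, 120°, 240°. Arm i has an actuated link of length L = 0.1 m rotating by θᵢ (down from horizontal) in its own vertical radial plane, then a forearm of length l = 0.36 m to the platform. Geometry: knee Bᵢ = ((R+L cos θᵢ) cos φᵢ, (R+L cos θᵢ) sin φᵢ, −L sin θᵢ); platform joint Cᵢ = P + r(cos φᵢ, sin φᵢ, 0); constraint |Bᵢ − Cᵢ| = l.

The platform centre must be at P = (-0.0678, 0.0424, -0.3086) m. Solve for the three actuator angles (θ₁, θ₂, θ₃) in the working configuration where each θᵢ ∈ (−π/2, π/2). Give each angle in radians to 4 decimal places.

θ₁ = 0.4361, θ₂ = -0.3490, θ₃ = 0.0873

arm 1 (φ=0.0°): x'=-0.0678, y'=0.0424
  A cos θ + B sin θ = C:  0.1478·cos θ + -0.3086·sin θ = 0.0036
  γ=atan2(-0.3086,0.1478)=-1.1241;  ψ=arccos(0.0106)=1.5602;  θ1=γ+ψ≈0.4361
arm 2 (φ=120.0°): x'=0.0706, y'=0.0375
  A cos θ + B sin θ = C:  0.0094·cos θ + -0.3086·sin θ = 0.1144
  θ2 = atan2(B,A) + arccos(C/0.3087) = -0.3490
arm 3 (φ=240.0°): x'=-0.0028, y'=-0.0799
  A cos θ + B sin θ = C:  0.0828·cos θ + -0.3086·sin θ = 0.0556
  γ=atan2(-0.3086,0.0828)=-1.3086;  ψ=arccos(0.1740)=1.3959;  θ3=γ+ψ≈0.0873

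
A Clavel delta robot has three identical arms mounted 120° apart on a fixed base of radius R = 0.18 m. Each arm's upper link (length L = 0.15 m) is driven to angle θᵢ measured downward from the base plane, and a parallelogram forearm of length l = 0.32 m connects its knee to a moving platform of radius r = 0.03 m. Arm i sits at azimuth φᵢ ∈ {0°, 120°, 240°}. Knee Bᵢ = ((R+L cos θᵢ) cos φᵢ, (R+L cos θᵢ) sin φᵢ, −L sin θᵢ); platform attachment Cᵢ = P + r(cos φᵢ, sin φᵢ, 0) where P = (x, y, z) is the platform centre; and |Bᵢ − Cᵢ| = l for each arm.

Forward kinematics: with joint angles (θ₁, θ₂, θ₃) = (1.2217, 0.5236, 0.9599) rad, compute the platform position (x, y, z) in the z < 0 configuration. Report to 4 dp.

φ1=0.0°: virtual centre (0.2013, 0.0000, -0.1410), radius l
φ2=120.0°: virtual centre (-0.1400, 0.2424, -0.0750), radius l
S3 = (0.2360·cos240.0°, 0.2360·sin240.0°, -0.1229) = (-0.1180, -0.2044, -0.1229)
subtract pairs → two planes through P
[-0.6825 0.4848 0.1319]·P = 0.0236;  [-0.6387 -0.4088 0.0362]·P = 0.0104
det = 0.5887;  x = -0.0250+0.1214z,  y = 0.0135+-0.1012z
sphere 1 gives Az²+Bz+C=0 with A=1.0250, B=0.2242, C=-0.0312;  B²−4AC=0.1780;  roots -0.3152, 0.0964;  negative root z = -0.3152
x = -0.0632, y = 0.0454

(-0.0632, 0.0454, -0.3152)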